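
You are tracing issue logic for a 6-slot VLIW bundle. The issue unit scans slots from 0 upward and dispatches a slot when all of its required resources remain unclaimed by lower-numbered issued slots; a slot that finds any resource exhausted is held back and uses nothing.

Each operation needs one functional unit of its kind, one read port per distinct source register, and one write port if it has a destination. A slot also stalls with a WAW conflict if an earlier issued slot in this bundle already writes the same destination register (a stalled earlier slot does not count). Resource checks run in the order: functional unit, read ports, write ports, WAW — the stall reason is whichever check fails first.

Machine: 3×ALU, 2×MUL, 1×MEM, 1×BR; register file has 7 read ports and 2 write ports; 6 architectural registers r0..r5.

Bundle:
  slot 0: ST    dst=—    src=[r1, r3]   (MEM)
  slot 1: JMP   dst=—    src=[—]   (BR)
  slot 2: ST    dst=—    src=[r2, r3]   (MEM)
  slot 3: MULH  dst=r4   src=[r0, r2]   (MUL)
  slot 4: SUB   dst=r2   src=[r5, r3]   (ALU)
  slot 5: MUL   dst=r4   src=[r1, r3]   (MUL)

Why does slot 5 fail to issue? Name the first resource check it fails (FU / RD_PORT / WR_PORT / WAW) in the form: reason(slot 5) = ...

reason(slot 5) = RD_PORT

(0) want 1×MEM +2rd +0wr — yes → AL3|MU2|ME0|BR1|rd5|wr2
(1) want 1×BR +0rd +0wr — yes → AL3|MU2|ME0|BR0|rd5|wr2
(2) want 1×MEM +2rd +0wr — FU → AL3|MU2|ME0|BR0|rd5|wr2
(3) want 1×MUL +2rd +1wr — yes → AL3|MU1|ME0|BR0|rd3|wr1
(4) want 1×ALU +2rd +1wr — yes → AL2|MU1|ME0|BR0|rd1|wr0
(5) want 1×MUL +2rd +1wr — RD_PORT → AL2|MU1|ME0|BR0|rd1|wr0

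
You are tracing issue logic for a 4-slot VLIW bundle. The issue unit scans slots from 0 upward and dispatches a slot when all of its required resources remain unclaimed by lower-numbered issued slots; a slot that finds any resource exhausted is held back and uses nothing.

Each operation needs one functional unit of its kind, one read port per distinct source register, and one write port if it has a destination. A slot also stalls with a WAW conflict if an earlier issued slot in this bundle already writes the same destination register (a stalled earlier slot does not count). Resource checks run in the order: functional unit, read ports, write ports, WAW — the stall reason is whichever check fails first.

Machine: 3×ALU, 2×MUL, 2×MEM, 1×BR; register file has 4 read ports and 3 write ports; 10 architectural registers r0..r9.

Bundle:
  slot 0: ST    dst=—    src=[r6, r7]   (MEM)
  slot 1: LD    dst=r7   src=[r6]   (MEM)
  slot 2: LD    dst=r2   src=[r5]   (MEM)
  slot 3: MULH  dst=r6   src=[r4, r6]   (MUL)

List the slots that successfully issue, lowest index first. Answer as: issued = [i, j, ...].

  0. MEM ⇒ go  {3A/2Mu/1Ld/1B | 2r 3w}
  1. MEM→r7 ⇒ go  {3A/2Mu/0Ld/1B | 1r 2w}
  2. MEM→r2 ⇒ no(FU)  {3A/2Mu/0Ld/1B | 1r 2w}
  3. MUL→r6 ⇒ no(RD_PORT)  {3A/2Mu/0Ld/1B | 1r 2w}

issued = [0, 1]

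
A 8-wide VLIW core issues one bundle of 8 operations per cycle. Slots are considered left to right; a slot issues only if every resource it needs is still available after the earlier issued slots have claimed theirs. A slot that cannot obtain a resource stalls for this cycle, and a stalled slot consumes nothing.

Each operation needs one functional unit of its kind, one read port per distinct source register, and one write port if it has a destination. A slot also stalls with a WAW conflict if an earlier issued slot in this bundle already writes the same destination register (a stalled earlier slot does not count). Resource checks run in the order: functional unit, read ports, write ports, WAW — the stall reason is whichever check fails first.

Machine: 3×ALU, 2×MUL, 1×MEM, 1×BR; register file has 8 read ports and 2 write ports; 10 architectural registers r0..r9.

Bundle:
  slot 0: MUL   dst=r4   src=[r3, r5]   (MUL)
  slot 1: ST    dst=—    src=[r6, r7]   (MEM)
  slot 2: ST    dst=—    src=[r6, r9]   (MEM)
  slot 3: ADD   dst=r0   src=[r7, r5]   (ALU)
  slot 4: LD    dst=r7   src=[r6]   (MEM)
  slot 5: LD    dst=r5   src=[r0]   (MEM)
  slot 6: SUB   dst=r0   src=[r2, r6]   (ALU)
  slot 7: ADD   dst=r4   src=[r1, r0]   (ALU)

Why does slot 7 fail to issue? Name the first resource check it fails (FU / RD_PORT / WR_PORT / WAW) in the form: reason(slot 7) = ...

(0) want 1×MUL +2rd +1wr — yes → AL3|MU1|ME1|BR1|rd6|wr1
(1) want 1×MEM +2rd +0wr — yes → AL3|MU1|ME0|BR1|rd4|wr1
(2) want 1×MEM +2rd +0wr — FU → AL3|MU1|ME0|BR1|rd4|wr1
(3) want 1×ALU +2rd +1wr — yes → AL2|MU1|ME0|BR1|rd2|wr0
(4) want 1×MEM +1rd +1wr — FU → AL2|MU1|ME0|BR1|rd2|wr0
(5) want 1×MEM +1rd +1wr — FU → AL2|MU1|ME0|BR1|rd2|wr0
(6) want 1×ALU +2rd +1wr — WR_PORT → AL2|MU1|ME0|BR1|rd2|wr0
(7) want 1×ALU +2rd +1wr — WR_PORT → AL2|MU1|ME0|BR1|rd2|wr0

reason(slot 7) = WR_PORT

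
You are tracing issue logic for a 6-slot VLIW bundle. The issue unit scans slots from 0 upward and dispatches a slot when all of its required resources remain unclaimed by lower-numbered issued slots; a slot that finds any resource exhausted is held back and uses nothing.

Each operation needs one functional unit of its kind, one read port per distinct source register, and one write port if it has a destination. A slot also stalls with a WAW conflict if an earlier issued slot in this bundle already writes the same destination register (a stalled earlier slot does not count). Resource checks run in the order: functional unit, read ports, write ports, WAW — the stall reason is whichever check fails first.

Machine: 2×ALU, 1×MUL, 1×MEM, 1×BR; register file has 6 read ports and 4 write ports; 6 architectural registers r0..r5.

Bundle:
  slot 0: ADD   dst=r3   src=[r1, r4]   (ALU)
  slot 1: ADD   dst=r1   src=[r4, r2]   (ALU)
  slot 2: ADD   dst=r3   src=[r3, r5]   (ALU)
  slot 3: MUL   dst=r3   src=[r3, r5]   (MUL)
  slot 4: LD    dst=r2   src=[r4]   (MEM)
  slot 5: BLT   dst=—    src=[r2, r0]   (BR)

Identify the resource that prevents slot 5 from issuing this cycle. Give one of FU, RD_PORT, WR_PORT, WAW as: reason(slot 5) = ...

(0) want 1×ALU +2rd +1wr — yes → AL1|MU1|ME1|BR1|rd4|wr3
(1) want 1×ALU +2rd +1wr — yes → AL0|MU1|ME1|BR1|rd2|wr2
(2) want 1×ALU +2rd +1wr — FU → AL0|MU1|ME1|BR1|rd2|wr2
(3) want 1×MUL +2rd +1wr — WAW → AL0|MU1|ME1|BR1|rd2|wr2
(4) want 1×MEM +1rd +1wr — yes → AL0|MU1|ME0|BR1|rd1|wr1
(5) want 1×BR +2rd +0wr — RD_PORT → AL0|MU1|ME0|BR1|rd1|wr1

reason(slot 5) = RD_PORT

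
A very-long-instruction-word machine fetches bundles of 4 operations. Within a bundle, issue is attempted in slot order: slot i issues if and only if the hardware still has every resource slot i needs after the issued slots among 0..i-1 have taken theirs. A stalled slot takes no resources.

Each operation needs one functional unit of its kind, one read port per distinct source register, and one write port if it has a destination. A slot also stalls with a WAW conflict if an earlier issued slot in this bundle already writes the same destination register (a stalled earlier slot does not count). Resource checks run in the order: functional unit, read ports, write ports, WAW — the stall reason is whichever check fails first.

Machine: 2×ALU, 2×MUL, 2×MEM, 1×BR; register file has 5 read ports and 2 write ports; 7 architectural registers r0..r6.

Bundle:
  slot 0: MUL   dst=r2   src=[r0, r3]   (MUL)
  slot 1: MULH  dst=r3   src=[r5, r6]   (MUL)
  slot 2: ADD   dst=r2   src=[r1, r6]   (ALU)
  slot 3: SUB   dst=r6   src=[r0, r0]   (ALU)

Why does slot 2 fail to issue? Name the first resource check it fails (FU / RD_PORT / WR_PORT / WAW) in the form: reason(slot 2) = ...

reason(slot 2) = RD_PORT

  0. MUL→r2 ⇒ go  {2A/1Mu/2Ld/1B | 3r 1w}
  1. MUL→r3 ⇒ go  {2A/0Mu/2Ld/1B | 1r 0w}
  2. ALU→r2 ⇒ no(RD_PORT)  {2A/0Mu/2Ld/1B | 1r 0w}
  3. ALU→r6 ⇒ no(WR_PORT)  {2A/0Mu/2Ld/1B | 1r 0w}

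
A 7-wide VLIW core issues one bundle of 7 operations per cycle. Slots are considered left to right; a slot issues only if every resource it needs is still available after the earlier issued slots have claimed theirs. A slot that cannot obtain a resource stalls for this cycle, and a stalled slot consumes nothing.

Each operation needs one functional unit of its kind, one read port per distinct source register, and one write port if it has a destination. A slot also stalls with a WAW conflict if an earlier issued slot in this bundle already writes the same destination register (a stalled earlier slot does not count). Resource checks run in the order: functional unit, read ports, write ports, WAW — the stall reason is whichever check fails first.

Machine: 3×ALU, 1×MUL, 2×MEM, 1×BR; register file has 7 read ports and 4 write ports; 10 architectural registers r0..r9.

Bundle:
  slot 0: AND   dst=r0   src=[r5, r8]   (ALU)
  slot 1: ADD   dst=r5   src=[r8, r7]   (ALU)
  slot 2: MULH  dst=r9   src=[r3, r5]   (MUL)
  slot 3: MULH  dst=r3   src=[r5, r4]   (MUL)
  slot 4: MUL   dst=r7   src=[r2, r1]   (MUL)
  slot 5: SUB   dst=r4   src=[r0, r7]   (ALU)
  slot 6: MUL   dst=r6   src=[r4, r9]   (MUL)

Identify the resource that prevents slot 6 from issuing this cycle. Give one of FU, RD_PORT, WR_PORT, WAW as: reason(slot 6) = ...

reason(slot 6) = FU

[0] ALU needs rd=2 wr=1: ok; after: ALU=2 MUL=1 MEM=2 BR=1, R=5, W=3
[1] ALU needs rd=2 wr=1: ok; after: ALU=1 MUL=1 MEM=2 BR=1, R=3, W=2
[2] MUL needs rd=2 wr=1: ok; after: ALU=1 MUL=0 MEM=2 BR=1, R=1, W=1
[3] MUL needs rd=2 wr=1: FU; after: ALU=1 MUL=0 MEM=2 BR=1, R=1, W=1
[4] MUL needs rd=2 wr=1: FU; after: ALU=1 MUL=0 MEM=2 BR=1, R=1, W=1
[5] ALU needs rd=2 wr=1: RD_PORT; after: ALU=1 MUL=0 MEM=2 BR=1, R=1, W=1
[6] MUL needs rd=2 wr=1: FU; after: ALU=1 MUL=0 MEM=2 BR=1, R=1, W=1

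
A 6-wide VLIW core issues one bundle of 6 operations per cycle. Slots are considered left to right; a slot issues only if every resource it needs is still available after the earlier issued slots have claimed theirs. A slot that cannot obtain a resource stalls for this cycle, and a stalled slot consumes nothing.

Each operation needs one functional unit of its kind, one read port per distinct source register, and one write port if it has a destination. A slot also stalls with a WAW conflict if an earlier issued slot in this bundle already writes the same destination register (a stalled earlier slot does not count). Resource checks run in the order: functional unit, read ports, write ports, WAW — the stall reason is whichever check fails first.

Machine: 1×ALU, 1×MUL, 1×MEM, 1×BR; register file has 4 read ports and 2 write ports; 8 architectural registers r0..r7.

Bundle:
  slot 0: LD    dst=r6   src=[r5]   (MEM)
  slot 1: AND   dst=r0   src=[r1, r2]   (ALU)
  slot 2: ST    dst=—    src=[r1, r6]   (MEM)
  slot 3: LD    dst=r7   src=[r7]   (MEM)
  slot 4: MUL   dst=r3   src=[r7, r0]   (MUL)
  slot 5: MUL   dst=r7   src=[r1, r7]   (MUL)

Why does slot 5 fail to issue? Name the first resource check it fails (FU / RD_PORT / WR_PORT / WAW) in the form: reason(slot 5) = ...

reason(slot 5) = RD_PORT

slot 0 (MEM): ISSUE — free A1,Mu1,Ld0,B1 rp3 wp1
slot 1 (ALU): ISSUE — free A0,Mu1,Ld0,B1 rp1 wp0
slot 2 (MEM): stall FU — free A0,Mu1,Ld0,B1 rp1 wp0
slot 3 (MEM): stall FU — free A0,Mu1,Ld0,B1 rp1 wp0
slot 4 (MUL): stall RD_PORT — free A0,Mu1,Ld0,B1 rp1 wp0
slot 5 (MUL): stall RD_PORT — free A0,Mu1,Ld0,B1 rp1 wp0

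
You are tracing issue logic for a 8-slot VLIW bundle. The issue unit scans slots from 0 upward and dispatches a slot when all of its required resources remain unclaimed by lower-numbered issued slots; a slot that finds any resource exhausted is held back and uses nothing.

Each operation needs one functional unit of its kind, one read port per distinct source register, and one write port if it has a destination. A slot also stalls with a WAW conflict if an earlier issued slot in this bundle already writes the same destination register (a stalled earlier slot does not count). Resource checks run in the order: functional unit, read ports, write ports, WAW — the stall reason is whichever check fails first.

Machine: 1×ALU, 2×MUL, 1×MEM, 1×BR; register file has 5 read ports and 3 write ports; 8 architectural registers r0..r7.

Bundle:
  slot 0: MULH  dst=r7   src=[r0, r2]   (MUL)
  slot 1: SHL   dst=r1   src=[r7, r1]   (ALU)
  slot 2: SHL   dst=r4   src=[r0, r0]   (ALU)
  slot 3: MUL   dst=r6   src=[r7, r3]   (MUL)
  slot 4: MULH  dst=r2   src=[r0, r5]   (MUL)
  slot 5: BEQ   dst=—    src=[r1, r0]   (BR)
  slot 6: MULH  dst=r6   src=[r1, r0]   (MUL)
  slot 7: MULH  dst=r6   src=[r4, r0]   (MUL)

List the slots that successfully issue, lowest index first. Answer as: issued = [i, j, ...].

issued = [0, 1]

(0) want 1×MUL +2rd +1wr — yes → AL1|MU1|ME1|BR1|rd3|wr2
(1) want 1×ALU +2rd +1wr — yes → AL0|MU1|ME1|BR1|rd1|wr1
(2) want 1×ALU +1rd +1wr — FU → AL0|MU1|ME1|BR1|rd1|wr1
(3) want 1×MUL +2rd +1wr — RD_PORT → AL0|MU1|ME1|BR1|rd1|wr1
(4) want 1×MUL +2rd +1wr — RD_PORT → AL0|MU1|ME1|BR1|rd1|wr1
(5) want 1×BR +2rd +0wr — RD_PORT → AL0|MU1|ME1|BR1|rd1|wr1
(6) want 1×MUL +2rd +1wr — RD_PORT → AL0|MU1|ME1|BR1|rd1|wr1
(7) want 1×MUL +2rd +1wr — RD_PORT → AL0|MU1|ME1|BR1|rd1|wr1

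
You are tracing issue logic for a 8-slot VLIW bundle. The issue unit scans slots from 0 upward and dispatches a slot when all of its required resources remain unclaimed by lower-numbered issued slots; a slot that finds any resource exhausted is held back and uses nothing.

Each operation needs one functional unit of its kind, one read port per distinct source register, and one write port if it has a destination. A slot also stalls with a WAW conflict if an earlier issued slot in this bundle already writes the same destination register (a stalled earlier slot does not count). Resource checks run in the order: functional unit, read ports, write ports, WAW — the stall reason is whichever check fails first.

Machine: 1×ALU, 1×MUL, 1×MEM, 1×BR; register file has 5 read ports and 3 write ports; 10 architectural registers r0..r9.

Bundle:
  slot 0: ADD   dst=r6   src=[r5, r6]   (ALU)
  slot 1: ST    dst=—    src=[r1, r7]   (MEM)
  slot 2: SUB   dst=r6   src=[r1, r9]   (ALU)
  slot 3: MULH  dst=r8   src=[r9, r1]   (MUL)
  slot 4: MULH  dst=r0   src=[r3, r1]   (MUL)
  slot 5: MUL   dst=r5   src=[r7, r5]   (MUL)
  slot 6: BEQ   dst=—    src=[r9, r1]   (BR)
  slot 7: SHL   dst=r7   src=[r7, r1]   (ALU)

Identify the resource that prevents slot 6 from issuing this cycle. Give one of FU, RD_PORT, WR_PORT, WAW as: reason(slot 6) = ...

slot 0 (ALU): ISSUE — free A0,Mu1,Ld1,B1 rp3 wp2
slot 1 (MEM): ISSUE — free A0,Mu1,Ld0,B1 rp1 wp2
slot 2 (ALU): stall FU — free A0,Mu1,Ld0,B1 rp1 wp2
slot 3 (MUL): stall RD_PORT — free A0,Mu1,Ld0,B1 rp1 wp2
slot 4 (MUL): stall RD_PORT — free A0,Mu1,Ld0,B1 rp1 wp2
slot 5 (MUL): stall RD_PORT — free A0,Mu1,Ld0,B1 rp1 wp2
slot 6 (BR): stall RD_PORT — free A0,Mu1,Ld0,B1 rp1 wp2
slot 7 (ALU): stall FU — free A0,Mu1,Ld0,B1 rp1 wp2

reason(slot 6) = RD_PORT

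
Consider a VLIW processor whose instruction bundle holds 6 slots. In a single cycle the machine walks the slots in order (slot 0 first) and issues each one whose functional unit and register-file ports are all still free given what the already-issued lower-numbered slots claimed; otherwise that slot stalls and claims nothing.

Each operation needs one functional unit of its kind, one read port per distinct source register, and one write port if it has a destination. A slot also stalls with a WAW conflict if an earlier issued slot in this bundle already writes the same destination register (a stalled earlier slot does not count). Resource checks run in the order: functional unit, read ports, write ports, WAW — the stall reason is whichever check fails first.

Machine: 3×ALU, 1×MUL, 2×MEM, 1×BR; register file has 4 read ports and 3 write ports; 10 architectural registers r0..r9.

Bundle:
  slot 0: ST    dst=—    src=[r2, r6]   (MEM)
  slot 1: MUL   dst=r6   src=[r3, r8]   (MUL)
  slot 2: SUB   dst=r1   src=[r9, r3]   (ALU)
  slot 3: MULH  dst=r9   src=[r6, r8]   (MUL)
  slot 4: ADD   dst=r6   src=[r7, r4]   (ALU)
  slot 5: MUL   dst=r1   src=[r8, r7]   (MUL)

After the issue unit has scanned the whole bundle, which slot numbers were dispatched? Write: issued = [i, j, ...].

slot 0 (MEM): ISSUE — free A3,Mu1,Ld1,B1 rp2 wp3
slot 1 (MUL): ISSUE — free A3,Mu0,Ld1,B1 rp0 wp2
slot 2 (ALU): stall RD_PORT — free A3,Mu0,Ld1,B1 rp0 wp2
slot 3 (MUL): stall FU — free A3,Mu0,Ld1,B1 rp0 wp2
slot 4 (ALU): stall RD_PORT — free A3,Mu0,Ld1,B1 rp0 wp2
slot 5 (MUL): stall FU — free A3,Mu0,Ld1,B1 rp0 wp2

issued = [0, 1]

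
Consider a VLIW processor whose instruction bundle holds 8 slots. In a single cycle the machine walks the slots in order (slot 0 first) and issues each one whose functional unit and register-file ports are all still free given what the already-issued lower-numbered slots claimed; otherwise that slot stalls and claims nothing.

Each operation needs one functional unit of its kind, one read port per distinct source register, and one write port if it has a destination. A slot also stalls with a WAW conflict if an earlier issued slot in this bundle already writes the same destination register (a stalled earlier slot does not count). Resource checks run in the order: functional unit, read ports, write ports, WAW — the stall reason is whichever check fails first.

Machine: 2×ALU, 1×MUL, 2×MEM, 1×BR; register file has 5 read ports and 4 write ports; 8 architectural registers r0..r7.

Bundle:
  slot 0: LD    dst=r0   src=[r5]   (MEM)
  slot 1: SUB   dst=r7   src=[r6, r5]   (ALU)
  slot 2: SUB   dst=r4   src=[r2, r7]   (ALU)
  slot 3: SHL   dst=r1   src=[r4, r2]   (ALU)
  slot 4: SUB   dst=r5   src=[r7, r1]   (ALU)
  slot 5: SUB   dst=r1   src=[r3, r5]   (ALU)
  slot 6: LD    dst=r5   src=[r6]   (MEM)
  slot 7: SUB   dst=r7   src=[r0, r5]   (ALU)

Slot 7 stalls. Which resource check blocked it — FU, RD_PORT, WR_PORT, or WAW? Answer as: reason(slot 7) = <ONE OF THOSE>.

reason(slot 7) = FU

[0] MEM needs rd=1 wr=1: ok; after: ALU=2 MUL=1 MEM=1 BR=1, R=4, W=3
[1] ALU needs rd=2 wr=1: ok; after: ALU=1 MUL=1 MEM=1 BR=1, R=2, W=2
[2] ALU needs rd=2 wr=1: ok; after: ALU=0 MUL=1 MEM=1 BR=1, R=0, W=1
[3] ALU needs rd=2 wr=1: FU; after: ALU=0 MUL=1 MEM=1 BR=1, R=0, W=1
[4] ALU needs rd=2 wr=1: FU; after: ALU=0 MUL=1 MEM=1 BR=1, R=0, W=1
[5] ALU needs rd=2 wr=1: FU; after: ALU=0 MUL=1 MEM=1 BR=1, R=0, W=1
[6] MEM needs rd=1 wr=1: RD_PORT; after: ALU=0 MUL=1 MEM=1 BR=1, R=0, W=1
[7] ALU needs rd=2 wr=1: FU; after: ALU=0 MUL=1 MEM=1 BR=1, R=0, W=1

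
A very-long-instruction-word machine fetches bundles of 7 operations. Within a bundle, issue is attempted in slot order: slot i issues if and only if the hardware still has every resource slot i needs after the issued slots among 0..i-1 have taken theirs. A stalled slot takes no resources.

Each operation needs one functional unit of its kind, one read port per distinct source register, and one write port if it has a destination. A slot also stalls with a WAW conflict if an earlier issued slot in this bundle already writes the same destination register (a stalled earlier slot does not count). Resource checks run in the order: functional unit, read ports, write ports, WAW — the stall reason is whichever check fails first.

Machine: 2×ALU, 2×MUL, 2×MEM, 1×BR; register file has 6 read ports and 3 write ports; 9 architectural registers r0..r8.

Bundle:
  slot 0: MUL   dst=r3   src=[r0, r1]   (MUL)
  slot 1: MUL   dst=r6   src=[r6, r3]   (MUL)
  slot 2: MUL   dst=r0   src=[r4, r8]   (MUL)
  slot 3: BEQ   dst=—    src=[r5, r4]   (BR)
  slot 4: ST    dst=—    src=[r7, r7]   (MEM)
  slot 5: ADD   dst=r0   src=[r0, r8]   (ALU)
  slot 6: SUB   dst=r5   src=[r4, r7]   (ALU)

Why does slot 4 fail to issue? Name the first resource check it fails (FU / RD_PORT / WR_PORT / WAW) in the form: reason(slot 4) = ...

  0. MUL→r3 ⇒ go  {2A/1Mu/2Ld/1B | 4r 2w}
  1. MUL→r6 ⇒ go  {2A/0Mu/2Ld/1B | 2r 1w}
  2. MUL→r0 ⇒ no(FU)  {2A/0Mu/2Ld/1B | 2r 1w}
  3. BR ⇒ go  {2A/0Mu/2Ld/0B | 0r 1w}
  4. MEM ⇒ no(RD_PORT)  {2A/0Mu/2Ld/0B | 0r 1w}
  5. ALU→r0 ⇒ no(RD_PORT)  {2A/0Mu/2Ld/0B | 0r 1w}
  6. ALU→r5 ⇒ no(RD_PORT)  {2A/0Mu/2Ld/0B | 0r 1w}

reason(slot 4) = RD_PORT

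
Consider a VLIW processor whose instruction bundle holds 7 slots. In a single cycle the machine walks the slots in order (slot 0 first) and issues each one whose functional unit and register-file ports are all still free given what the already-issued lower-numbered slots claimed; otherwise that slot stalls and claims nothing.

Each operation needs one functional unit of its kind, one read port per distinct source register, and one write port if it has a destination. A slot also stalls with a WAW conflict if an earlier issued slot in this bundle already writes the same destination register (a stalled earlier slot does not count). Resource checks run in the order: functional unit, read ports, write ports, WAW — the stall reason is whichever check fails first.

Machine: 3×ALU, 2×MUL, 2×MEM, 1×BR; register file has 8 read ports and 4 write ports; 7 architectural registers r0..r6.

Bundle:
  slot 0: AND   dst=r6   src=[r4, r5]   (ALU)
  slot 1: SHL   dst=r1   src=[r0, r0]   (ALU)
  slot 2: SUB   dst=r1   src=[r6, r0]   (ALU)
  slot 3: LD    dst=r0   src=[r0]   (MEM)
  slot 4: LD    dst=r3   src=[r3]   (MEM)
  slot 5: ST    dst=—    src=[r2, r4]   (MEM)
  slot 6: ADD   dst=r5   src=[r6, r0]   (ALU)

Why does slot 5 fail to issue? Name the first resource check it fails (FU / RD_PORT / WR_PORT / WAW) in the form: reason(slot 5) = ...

reason(slot 5) = FU

#0 ALU src=r4,r5 dispatched  <A:2 Mu:2 Ld:2 B:1 rd:6 wr:3>
#1 ALU src=r0,r0 dispatched  <A:1 Mu:2 Ld:2 B:1 rd:5 wr:2>
#2 ALU src=r6,r0 held:WAW  <A:1 Mu:2 Ld:2 B:1 rd:5 wr:2>
#3 MEM src=r0 dispatched  <A:1 Mu:2 Ld:1 B:1 rd:4 wr:1>
#4 MEM src=r3 dispatched  <A:1 Mu:2 Ld:0 B:1 rd:3 wr:0>
#5 MEM src=r2,r4 held:FU  <A:1 Mu:2 Ld:0 B:1 rd:3 wr:0>
#6 ALU src=r6,r0 held:WR_PORT  <A:1 Mu:2 Ld:0 B:1 rd:3 wr:0>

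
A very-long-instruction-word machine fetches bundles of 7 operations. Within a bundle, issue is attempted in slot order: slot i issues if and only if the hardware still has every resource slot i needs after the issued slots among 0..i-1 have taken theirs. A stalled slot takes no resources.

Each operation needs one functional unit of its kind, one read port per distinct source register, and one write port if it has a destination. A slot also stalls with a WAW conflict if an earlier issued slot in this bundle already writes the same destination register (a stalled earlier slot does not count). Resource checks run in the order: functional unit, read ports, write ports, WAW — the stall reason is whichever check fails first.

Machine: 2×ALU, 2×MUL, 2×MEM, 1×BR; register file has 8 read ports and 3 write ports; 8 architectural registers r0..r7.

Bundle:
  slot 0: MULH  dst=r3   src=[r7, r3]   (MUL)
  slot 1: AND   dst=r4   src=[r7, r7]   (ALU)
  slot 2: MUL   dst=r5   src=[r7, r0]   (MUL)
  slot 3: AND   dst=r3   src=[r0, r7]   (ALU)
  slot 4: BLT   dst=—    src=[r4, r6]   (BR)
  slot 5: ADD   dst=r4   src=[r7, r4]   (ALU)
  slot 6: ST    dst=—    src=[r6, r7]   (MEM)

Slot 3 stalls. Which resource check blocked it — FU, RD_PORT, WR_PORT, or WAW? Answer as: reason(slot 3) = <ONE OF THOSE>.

reason(slot 3) = WR_PORT

#0 MUL src=r7,r3 dispatched  <A:2 Mu:1 Ld:2 B:1 rd:6 wr:2>
#1 ALU src=r7,r7 dispatched  <A:1 Mu:1 Ld:2 B:1 rd:5 wr:1>
#2 MUL src=r7,r0 dispatched  <A:1 Mu:0 Ld:2 B:1 rd:3 wr:0>
#3 ALU src=r0,r7 held:WR_PORT  <A:1 Mu:0 Ld:2 B:1 rd:3 wr:0>
#4 BR src=r4,r6 dispatched  <A:1 Mu:0 Ld:2 B:0 rd:1 wr:0>
#5 ALU src=r7,r4 held:RD_PORT  <A:1 Mu:0 Ld:2 B:0 rd:1 wr:0>
#6 MEM src=r6,r7 held:RD_PORT  <A:1 Mu:0 Ld:2 B:0 rd:1 wr:0>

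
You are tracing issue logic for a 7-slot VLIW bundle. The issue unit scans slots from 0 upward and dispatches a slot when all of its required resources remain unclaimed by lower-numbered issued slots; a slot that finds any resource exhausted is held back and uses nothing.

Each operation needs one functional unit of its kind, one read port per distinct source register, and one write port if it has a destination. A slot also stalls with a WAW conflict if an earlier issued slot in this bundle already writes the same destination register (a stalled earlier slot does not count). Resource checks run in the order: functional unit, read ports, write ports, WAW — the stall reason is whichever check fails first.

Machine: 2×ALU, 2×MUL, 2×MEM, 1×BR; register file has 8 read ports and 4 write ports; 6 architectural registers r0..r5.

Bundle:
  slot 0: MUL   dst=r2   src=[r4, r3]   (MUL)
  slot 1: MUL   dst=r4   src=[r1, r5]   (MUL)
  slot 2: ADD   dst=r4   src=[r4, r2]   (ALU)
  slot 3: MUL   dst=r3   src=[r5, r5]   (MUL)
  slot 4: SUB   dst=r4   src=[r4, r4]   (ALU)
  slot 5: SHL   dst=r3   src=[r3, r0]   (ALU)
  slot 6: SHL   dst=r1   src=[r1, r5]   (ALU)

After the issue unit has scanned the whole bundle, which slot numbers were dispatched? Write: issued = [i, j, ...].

#0 MUL src=r4,r3 dispatched  <A:2 Mu:1 Ld:2 B:1 rd:6 wr:3>
#1 MUL src=r1,r5 dispatched  <A:2 Mu:0 Ld:2 B:1 rd:4 wr:2>
#2 ALU src=r4,r2 held:WAW  <A:2 Mu:0 Ld:2 B:1 rd:4 wr:2>
#3 MUL src=r5,r5 held:FU  <A:2 Mu:0 Ld:2 B:1 rd:4 wr:2>
#4 ALU src=r4,r4 held:WAW  <A:2 Mu:0 Ld:2 B:1 rd:4 wr:2>
#5 ALU src=r3,r0 dispatched  <A:1 Mu:0 Ld:2 B:1 rd:2 wr:1>
#6 ALU src=r1,r5 dispatched  <A:0 Mu:0 Ld:2 B:1 rd:0 wr:0>

issued = [0, 1, 5, 6]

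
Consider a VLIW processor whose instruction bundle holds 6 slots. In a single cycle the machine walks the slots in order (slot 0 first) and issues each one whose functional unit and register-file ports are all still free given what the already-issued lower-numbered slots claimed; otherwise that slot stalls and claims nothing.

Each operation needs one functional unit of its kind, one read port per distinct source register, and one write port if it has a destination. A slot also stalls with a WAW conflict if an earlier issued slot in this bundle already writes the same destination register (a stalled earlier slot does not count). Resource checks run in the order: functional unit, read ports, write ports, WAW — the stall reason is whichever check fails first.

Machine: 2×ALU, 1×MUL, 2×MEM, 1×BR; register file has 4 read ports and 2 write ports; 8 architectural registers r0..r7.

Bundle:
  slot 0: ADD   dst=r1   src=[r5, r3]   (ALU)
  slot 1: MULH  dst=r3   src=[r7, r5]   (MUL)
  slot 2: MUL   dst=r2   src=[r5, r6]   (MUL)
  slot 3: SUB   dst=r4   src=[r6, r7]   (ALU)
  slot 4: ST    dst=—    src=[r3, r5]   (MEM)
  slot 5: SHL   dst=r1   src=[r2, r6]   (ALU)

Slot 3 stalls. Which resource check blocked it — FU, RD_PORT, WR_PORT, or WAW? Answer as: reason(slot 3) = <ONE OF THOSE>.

  0. ALU→r1 ⇒ go  {1A/1Mu/2Ld/1B | 2r 1w}
  1. MUL→r3 ⇒ go  {1A/0Mu/2Ld/1B | 0r 0w}
  2. MUL→r2 ⇒ no(FU)  {1A/0Mu/2Ld/1B | 0r 0w}
  3. ALU→r4 ⇒ no(RD_PORT)  {1A/0Mu/2Ld/1B | 0r 0w}
  4. MEM ⇒ no(RD_PORT)  {1A/0Mu/2Ld/1B | 0r 0w}
  5. ALU→r1 ⇒ no(RD_PORT)  {1A/0Mu/2Ld/1B | 0r 0w}

reason(slot 3) = RD_PORT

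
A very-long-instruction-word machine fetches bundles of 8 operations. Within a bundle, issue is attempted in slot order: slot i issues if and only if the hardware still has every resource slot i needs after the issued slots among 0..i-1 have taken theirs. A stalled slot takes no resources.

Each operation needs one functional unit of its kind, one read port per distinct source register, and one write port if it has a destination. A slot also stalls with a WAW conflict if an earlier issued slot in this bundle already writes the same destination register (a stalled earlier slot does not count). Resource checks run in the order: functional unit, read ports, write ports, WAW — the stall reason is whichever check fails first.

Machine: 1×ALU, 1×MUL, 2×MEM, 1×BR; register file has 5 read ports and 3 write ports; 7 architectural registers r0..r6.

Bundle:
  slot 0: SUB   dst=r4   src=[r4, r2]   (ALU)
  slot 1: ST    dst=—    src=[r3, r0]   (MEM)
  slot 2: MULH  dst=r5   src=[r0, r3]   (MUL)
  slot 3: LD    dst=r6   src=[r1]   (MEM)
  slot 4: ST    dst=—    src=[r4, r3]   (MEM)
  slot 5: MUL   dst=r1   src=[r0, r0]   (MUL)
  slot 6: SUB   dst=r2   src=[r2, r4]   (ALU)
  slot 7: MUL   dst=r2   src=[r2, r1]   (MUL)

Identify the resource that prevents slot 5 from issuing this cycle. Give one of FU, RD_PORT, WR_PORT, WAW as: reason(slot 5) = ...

#0 ALU src=r4,r2 dispatched  <A:0 Mu:1 Ld:2 B:1 rd:3 wr:2>
#1 MEM src=r3,r0 dispatched  <A:0 Mu:1 Ld:1 B:1 rd:1 wr:2>
#2 MUL src=r0,r3 held:RD_PORT  <A:0 Mu:1 Ld:1 B:1 rd:1 wr:2>
#3 MEM src=r1 dispatched  <A:0 Mu:1 Ld:0 B:1 rd:0 wr:1>
#4 MEM src=r4,r3 held:FU  <A:0 Mu:1 Ld:0 B:1 rd:0 wr:1>
#5 MUL src=r0,r0 held:RD_PORT  <A:0 Mu:1 Ld:0 B:1 rd:0 wr:1>
#6 ALU src=r2,r4 held:FU  <A:0 Mu:1 Ld:0 B:1 rd:0 wr:1>
#7 MUL src=r2,r1 held:RD_PORT  <A:0 Mu:1 Ld:0 B:1 rd:0 wr:1>

reason(slot 5) = RD_PORT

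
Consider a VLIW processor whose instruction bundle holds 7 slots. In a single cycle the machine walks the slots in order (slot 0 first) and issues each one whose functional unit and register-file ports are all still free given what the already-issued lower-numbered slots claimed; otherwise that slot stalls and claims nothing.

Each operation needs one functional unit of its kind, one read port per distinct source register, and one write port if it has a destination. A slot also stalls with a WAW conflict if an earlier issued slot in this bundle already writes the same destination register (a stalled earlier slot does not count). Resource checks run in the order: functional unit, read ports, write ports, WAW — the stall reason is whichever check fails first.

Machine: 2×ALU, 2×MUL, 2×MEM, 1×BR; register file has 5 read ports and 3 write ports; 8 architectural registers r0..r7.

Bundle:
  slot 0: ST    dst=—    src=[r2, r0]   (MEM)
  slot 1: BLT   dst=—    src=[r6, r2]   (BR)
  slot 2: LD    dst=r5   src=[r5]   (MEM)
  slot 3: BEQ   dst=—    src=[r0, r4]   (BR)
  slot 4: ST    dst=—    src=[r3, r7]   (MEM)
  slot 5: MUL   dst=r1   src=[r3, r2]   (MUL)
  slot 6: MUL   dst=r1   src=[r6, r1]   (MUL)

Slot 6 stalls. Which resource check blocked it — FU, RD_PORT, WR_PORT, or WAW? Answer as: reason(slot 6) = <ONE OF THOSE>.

  0. MEM ⇒ go  {2A/2Mu/1Ld/1B | 3r 3w}
  1. BR ⇒ go  {2A/2Mu/1Ld/0B | 1r 3w}
  2. MEM→r5 ⇒ go  {2A/2Mu/0Ld/0B | 0r 2w}
  3. BR ⇒ no(FU)  {2A/2Mu/0Ld/0B | 0r 2w}
  4. MEM ⇒ no(FU)  {2A/2Mu/0Ld/0B | 0r 2w}
  5. MUL→r1 ⇒ no(RD_PORT)  {2A/2Mu/0Ld/0B | 0r 2w}
  6. MUL→r1 ⇒ no(RD_PORT)  {2A/2Mu/0Ld/0B | 0r 2w}

reason(slot 6) = RD_PORT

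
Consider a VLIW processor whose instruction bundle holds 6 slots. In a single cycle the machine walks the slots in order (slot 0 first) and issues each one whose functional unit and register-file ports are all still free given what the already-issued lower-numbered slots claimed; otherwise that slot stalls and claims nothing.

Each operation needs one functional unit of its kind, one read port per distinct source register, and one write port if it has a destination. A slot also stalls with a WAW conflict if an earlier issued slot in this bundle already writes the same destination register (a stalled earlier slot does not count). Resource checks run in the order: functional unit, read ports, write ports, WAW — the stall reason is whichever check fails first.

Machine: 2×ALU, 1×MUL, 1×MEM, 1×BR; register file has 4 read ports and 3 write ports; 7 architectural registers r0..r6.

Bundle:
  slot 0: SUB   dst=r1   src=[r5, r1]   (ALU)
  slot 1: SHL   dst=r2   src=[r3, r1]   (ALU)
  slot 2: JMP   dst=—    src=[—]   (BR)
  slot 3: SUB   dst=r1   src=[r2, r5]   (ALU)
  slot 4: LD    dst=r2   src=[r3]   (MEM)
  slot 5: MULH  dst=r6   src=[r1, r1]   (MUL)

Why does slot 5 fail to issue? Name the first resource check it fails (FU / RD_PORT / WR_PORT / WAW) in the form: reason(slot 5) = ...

[0] ALU needs rd=2 wr=1: ok; after: ALU=1 MUL=1 MEM=1 BR=1, R=2, W=2
[1] ALU needs rd=2 wr=1: ok; after: ALU=0 MUL=1 MEM=1 BR=1, R=0, W=1
[2] BR needs rd=0 wr=0: ok; after: ALU=0 MUL=1 MEM=1 BR=0, R=0, W=1
[3] ALU needs rd=2 wr=1: FU; after: ALU=0 MUL=1 MEM=1 BR=0, R=0, W=1
[4] MEM needs rd=1 wr=1: RD_PORT; after: ALU=0 MUL=1 MEM=1 BR=0, R=0, W=1
[5] MUL needs rd=1 wr=1: RD_PORT; after: ALU=0 MUL=1 MEM=1 BR=0, R=0, W=1

reason(slot 5) = RD_PORT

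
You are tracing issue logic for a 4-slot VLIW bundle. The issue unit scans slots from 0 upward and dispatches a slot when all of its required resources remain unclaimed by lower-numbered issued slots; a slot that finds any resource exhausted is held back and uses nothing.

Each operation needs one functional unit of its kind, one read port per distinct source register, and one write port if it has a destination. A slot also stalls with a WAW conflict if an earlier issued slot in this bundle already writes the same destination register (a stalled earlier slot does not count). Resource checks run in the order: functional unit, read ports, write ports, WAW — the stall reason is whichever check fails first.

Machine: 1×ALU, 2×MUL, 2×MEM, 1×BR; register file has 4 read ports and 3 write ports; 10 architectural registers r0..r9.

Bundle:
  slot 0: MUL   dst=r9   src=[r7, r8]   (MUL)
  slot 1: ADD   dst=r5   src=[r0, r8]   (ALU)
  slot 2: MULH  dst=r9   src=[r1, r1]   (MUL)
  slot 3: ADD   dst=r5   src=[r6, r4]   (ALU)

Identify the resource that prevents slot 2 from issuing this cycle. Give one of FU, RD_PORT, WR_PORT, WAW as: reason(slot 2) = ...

[0] MUL needs rd=2 wr=1: ok; after: ALU=1 MUL=1 MEM=2 BR=1, R=2, W=2
[1] ALU needs rd=2 wr=1: ok; after: ALU=0 MUL=1 MEM=2 BR=1, R=0, W=1
[2] MUL needs rd=1 wr=1: RD_PORT; after: ALU=0 MUL=1 MEM=2 BR=1, R=0, W=1
[3] ALU needs rd=2 wr=1: FU; after: ALU=0 MUL=1 MEM=2 BR=1, R=0, W=1

reason(slot 2) = RD_PORT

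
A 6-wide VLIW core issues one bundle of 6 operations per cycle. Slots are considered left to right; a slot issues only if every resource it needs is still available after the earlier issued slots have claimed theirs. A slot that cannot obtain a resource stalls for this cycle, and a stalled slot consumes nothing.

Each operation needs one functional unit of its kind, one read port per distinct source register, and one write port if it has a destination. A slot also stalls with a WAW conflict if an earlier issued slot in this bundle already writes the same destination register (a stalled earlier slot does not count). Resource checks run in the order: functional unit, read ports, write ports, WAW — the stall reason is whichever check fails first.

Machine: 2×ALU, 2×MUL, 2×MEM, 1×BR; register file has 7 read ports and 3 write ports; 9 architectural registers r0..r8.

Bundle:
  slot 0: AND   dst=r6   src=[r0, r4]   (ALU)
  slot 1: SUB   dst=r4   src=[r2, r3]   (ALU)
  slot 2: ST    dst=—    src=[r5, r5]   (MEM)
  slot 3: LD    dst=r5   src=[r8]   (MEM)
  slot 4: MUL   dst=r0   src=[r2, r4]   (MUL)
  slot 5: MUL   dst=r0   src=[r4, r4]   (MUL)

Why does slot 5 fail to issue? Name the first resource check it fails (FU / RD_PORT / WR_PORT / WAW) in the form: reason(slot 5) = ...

reason(slot 5) = WR_PORT

slot 0 (ALU): ISSUE — free A1,Mu2,Ld2,B1 rp5 wp2
slot 1 (ALU): ISSUE — free A0,Mu2,Ld2,B1 rp3 wp1
slot 2 (MEM): ISSUE — free A0,Mu2,Ld1,B1 rp2 wp1
slot 3 (MEM): ISSUE — free A0,Mu2,Ld0,B1 rp1 wp0
slot 4 (MUL): stall RD_PORT — free A0,Mu2,Ld0,B1 rp1 wp0
slot 5 (MUL): stall WR_PORT — free A0,Mu2,Ld0,B1 rp1 wp0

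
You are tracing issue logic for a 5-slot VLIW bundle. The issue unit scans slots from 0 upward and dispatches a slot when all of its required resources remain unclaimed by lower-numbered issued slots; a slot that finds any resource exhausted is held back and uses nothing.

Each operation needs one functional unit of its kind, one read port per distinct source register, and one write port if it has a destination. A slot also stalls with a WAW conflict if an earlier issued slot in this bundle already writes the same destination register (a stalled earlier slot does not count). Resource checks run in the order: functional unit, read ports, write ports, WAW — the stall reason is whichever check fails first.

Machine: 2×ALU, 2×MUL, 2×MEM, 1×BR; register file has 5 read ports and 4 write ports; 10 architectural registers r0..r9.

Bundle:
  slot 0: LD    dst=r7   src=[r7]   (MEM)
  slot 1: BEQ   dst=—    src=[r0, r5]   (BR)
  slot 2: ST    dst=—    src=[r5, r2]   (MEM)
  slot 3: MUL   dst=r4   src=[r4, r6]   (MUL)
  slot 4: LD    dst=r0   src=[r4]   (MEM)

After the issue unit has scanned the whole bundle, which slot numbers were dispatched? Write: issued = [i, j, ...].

issued = [0, 1, 2]

#0 MEM src=r7 dispatched  <A:2 Mu:2 Ld:1 B:1 rd:4 wr:3>
#1 BR src=r0,r5 dispatched  <A:2 Mu:2 Ld:1 B:0 rd:2 wr:3>
#2 MEM src=r5,r2 dispatched  <A:2 Mu:2 Ld:0 B:0 rd:0 wr:3>
#3 MUL src=r4,r6 held:RD_PORT  <A:2 Mu:2 Ld:0 B:0 rd:0 wr:3>
#4 MEM src=r4 held:FU  <A:2 Mu:2 Ld:0 B:0 rd:0 wr:3>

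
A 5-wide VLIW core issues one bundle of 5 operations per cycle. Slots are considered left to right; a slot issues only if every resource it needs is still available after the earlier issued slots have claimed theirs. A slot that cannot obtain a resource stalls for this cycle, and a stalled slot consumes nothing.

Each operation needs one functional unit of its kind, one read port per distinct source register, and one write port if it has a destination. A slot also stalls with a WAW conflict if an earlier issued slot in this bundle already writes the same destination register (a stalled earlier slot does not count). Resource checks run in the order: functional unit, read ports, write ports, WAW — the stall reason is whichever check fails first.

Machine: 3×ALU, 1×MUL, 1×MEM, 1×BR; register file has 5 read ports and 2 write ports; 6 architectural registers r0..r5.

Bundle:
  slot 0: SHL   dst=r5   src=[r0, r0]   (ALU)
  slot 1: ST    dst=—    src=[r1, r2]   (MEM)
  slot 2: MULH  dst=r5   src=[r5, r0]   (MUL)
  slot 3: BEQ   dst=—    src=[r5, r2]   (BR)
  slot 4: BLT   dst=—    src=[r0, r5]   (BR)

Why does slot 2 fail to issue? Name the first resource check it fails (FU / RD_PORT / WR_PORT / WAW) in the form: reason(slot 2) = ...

(0) want 1×ALU +1rd +1wr — yes → AL2|MU1|ME1|BR1|rd4|wr1
(1) want 1×MEM +2rd +0wr — yes → AL2|MU1|ME0|BR1|rd2|wr1
(2) want 1×MUL +2rd +1wr — WAW → AL2|MU1|ME0|BR1|rd2|wr1
(3) want 1×BR +2rd +0wr — yes → AL2|MU1|ME0|BR0|rd0|wr1
(4) want 1×BR +2rd +0wr — FU → AL2|MU1|ME0|BR0|rd0|wr1

reason(slot 2) = WAW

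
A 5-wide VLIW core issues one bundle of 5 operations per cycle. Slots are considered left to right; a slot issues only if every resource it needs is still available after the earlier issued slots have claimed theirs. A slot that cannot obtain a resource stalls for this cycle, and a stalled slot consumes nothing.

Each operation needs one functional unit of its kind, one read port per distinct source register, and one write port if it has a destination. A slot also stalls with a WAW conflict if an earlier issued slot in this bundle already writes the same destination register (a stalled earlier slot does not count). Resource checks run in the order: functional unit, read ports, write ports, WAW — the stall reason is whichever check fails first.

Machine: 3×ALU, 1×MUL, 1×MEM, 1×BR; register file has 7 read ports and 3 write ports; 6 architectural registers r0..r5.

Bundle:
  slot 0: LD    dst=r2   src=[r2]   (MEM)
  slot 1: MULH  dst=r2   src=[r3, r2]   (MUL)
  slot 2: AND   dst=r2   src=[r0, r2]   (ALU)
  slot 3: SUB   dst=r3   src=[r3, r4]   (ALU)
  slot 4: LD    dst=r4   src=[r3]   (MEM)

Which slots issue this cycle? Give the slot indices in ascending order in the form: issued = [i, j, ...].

slot 0 (MEM): ISSUE — free A3,Mu1,Ld0,B1 rp6 wp2
slot 1 (MUL): stall WAW — free A3,Mu1,Ld0,B1 rp6 wp2
slot 2 (ALU): stall WAW — free A3,Mu1,Ld0,B1 rp6 wp2
slot 3 (ALU): ISSUE — free A2,Mu1,Ld0,B1 rp4 wp1
slot 4 (MEM): stall FU — free A2,Mu1,Ld0,B1 rp4 wp1

issued = [0, 3]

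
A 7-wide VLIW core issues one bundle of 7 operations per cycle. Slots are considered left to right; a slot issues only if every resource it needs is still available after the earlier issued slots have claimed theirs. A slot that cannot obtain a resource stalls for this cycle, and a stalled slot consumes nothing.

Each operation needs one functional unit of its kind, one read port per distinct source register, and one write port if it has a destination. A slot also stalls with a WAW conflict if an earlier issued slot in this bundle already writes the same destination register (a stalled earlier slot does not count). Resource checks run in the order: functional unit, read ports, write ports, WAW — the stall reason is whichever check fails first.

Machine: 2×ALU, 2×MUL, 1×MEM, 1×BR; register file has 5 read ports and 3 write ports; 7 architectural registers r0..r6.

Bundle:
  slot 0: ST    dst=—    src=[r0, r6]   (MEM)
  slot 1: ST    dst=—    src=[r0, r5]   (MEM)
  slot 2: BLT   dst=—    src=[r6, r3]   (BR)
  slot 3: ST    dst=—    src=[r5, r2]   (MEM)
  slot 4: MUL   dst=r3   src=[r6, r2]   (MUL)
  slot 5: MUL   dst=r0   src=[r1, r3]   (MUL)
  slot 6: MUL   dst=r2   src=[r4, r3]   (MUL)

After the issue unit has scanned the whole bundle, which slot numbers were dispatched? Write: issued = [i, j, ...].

issued = [0, 2]

#0 MEM src=r0,r6 dispatched  <A:2 Mu:2 Ld:0 B:1 rd:3 wr:3>
#1 MEM src=r0,r5 held:FU  <A:2 Mu:2 Ld:0 B:1 rd:3 wr:3>
#2 BR src=r6,r3 dispatched  <A:2 Mu:2 Ld:0 B:0 rd:1 wr:3>
#3 MEM src=r5,r2 held:FU  <A:2 Mu:2 Ld:0 B:0 rd:1 wr:3>
#4 MUL src=r6,r2 held:RD_PORT  <A:2 Mu:2 Ld:0 B:0 rd:1 wr:3>
#5 MUL src=r1,r3 held:RD_PORT  <A:2 Mu:2 Ld:0 B:0 rd:1 wr:3>
#6 MUL src=r4,r3 held:RD_PORT  <A:2 Mu:2 Ld:0 B:0 rd:1 wr:3>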